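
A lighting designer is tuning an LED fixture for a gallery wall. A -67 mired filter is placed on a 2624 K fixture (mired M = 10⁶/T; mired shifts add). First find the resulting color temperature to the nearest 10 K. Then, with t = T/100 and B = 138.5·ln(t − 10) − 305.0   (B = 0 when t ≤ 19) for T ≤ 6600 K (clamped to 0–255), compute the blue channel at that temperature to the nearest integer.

M_in = 10⁶/2624 = 381.10; M_out = 381.10 + (-67) = 314.10.
T_out = 10⁶/314.10 = 3183.7 K → 3180 K; t = 31.8.
B = 138.5·ln(31.8 − 10) − 305.0 = 138.5·ln 21.8 − 305.0 = 138.5·3.0819 − 305.0 = 121.845.
Rounded: 122.

122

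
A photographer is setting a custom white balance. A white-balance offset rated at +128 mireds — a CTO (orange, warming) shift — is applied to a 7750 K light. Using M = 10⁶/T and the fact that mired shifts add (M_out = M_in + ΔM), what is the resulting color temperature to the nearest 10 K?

3890 K

M_in = 10⁶/7750 = 129.03 mireds.
M_out = 129.03 + (+128) = 257.03 mireds.
T_out = 10⁶/257.03 = 3890.6 K → 3890 K.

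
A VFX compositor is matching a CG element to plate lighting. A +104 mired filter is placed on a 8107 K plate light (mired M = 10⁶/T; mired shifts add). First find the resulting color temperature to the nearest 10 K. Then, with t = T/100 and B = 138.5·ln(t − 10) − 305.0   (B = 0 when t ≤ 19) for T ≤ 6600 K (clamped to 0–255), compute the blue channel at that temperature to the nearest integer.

183

M_in = 10⁶/8107 = 123.35; M_out = 123.35 + (+104) = 227.35.
T_out = 10⁶/227.35 = 4398.5 K → 4400 K; t = 44.
B = 138.5·ln(44 − 10) − 305.0 = 138.5·ln 34 − 305.0 = 138.5·3.5264 − 305.0 = 183.401.
Rounded: 183.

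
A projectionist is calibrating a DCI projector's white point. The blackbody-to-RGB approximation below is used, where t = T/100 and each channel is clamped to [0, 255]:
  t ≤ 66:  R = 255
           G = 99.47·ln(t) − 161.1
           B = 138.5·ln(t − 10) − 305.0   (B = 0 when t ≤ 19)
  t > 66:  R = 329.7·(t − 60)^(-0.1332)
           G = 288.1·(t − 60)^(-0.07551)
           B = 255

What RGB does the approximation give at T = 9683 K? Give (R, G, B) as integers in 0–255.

(204, 219, 255)

t = 9683/100 = 96.83; the t > 66 branch applies.
R = 329.7·(96.83 − 60)^(-0.1332) = 329.7·36.83^(-0.1332) = 329.7·0.61856 = 203.939.
G = 288.1·(96.83 − 60)^(-0.07551) = 288.1·36.83^(-0.07551) = 288.1·0.76162 = 219.422.
B = 255 by definition for t > 66.
Rounded: (204, 219, 255).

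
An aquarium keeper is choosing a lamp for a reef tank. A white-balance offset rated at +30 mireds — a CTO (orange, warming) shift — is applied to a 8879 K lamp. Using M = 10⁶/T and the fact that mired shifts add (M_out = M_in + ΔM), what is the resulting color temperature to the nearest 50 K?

M_in = 10⁶/8879 = 112.63 mireds.
M_out = 112.63 + (+30) = 142.63 mireds.
T_out = 10⁶/142.63 = 7011.4 K → 7000 K.

7000 K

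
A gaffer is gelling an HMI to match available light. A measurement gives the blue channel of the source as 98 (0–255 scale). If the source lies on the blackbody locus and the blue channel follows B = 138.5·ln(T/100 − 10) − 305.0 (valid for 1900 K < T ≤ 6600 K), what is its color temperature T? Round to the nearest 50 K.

ln(t − 10) = (98 + 305.0) / 138.5 = 2.9097.
t − 10 = e^2.9097 = 18.352, so t = 28.352.
T = 100·t = 2835 K → 2850 K to the nearest 50 K.

2850 K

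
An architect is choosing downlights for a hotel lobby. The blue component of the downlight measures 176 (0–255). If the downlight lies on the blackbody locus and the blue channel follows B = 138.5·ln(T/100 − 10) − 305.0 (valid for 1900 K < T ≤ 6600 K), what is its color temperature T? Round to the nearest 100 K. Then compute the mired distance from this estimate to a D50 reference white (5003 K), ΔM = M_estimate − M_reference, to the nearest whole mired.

+38 mireds

ln(t − 10) = (176 + 305.0) / 138.5 = 3.4729.
t − 10 = e^3.4729 = 32.231, so t = 42.231.
T = 100·t = 4223 K → 4200 K to the nearest 100 K.
M_estimate = 10⁶/4200 = 238.10; M_reference = 10⁶/5003 = 199.88.
ΔM = 238.10 − 199.88 = 38.22 → +38 mireds.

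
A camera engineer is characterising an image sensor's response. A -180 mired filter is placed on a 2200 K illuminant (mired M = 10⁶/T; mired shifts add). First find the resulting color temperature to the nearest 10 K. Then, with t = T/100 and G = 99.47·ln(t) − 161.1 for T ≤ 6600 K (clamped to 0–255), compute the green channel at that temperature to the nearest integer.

M_in = 10⁶/2200 = 454.55; M_out = 454.55 + (-180) = 274.55.
T_out = 10⁶/274.55 = 3642.4 K → 3640 K; t = 36.4.
G = 99.47·ln 36.4 − 161.1 = 99.47·3.5946 − 161.1 = 196.452.
Rounded: 196.

196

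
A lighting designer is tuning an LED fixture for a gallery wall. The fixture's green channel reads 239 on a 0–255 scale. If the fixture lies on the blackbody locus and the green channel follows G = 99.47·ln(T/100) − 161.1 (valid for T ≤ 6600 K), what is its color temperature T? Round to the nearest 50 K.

5600 K

ln t = (239 + 161.1) / 99.47 = 4.0223.
t = e^4.0223 = 55.830.
T = 100·t = 5583 K → 5600 K to the nearest 50 K.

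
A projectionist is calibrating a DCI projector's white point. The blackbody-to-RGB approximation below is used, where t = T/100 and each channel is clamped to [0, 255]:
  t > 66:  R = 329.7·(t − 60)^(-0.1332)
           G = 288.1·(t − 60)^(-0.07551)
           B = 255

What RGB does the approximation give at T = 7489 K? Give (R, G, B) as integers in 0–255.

(230, 235, 255)

t = 7489/100 = 74.89; the t > 66 branch applies.
R = 329.7·(74.89 − 60)^(-0.1332) = 329.7·14.89^(-0.1332) = 329.7·0.69786 = 230.086.
G = 288.1·(74.89 − 60)^(-0.07551) = 288.1·14.89^(-0.07551) = 288.1·0.81552 = 234.951.
B = 255 by definition for t > 66.
Rounded: (230, 235, 255).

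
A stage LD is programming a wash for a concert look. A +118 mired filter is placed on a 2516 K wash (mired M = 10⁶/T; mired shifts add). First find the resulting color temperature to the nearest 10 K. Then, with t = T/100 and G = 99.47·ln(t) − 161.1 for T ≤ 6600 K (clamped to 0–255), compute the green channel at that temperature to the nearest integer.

M_in = 10⁶/2516 = 397.46; M_out = 397.46 + (+118) = 515.46.
T_out = 10⁶/515.46 = 1940.0 K → 1940 K; t = 19.4.
G = 99.47·ln 19.4 − 161.1 = 99.47·2.9653 − 161.1 = 133.856.
Rounded: 134.

134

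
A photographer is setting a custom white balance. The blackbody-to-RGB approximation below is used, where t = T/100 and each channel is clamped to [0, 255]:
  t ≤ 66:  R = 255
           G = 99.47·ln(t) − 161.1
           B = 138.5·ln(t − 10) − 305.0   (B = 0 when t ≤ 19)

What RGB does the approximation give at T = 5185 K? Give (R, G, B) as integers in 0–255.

t = 5185/100 = 51.85; the t ≤ 66 branch applies.
R = 255 by definition for t ≤ 66.
G = 99.47·ln 51.85 − 161.1 = 99.47·3.9484 − 161.1 = 231.643.
B = 138.5·ln(51.85 − 10) − 305.0 = 138.5·ln 41.85 − 305.0 = 138.5·3.7341 − 305.0 = 212.172.
Rounded: (255, 232, 212).

(255, 232, 212)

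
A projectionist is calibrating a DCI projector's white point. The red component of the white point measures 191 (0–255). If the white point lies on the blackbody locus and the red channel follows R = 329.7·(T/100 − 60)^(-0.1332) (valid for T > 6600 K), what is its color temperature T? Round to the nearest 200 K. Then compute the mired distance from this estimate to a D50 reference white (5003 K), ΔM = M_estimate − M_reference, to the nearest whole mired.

(t − 60)^(-0.1332) = 191/329.7 = 0.57931.
t − 60 = 0.57931^(1/-0.1332) = 0.57931^(-7.508) = 60.245, so t = 120.245.
T = 100·t = 12025 K → 12000 K to the nearest 200 K.
M_estimate = 10⁶/12000 = 83.33; M_reference = 10⁶/5003 = 199.88.
ΔM = 83.33 − 199.88 = -116.55 → -117 mireds.

-117 mireds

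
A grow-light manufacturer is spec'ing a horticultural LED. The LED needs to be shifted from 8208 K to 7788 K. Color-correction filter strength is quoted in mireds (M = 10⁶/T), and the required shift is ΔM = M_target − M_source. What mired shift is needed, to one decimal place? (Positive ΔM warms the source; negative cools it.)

+6.6 mireds

M_source = 10⁶/8208 = 121.832; M_target = 10⁶/7788 = 128.403.
ΔM = 128.403 − 121.832 = 6.570 → +6.6 mireds, a warming shift.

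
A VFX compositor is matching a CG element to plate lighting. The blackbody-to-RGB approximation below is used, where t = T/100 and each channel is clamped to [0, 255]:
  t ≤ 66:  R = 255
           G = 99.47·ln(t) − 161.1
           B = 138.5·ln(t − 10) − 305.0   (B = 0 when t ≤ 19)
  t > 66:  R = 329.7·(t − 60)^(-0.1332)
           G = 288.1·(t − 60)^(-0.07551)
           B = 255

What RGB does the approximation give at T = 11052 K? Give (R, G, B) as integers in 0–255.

t = 11052/100 = 110.52; the t > 66 branch applies.
R = 329.7·(110.52 − 60)^(-0.1332) = 329.7·50.52^(-0.1332) = 329.7·0.59306 = 195.532.
G = 288.1·(110.52 − 60)^(-0.07551) = 288.1·50.52^(-0.07551) = 288.1·0.74365 = 214.247.
B = 255 by definition for t > 66.
Rounded: (196, 214, 255).

(196, 214, 255)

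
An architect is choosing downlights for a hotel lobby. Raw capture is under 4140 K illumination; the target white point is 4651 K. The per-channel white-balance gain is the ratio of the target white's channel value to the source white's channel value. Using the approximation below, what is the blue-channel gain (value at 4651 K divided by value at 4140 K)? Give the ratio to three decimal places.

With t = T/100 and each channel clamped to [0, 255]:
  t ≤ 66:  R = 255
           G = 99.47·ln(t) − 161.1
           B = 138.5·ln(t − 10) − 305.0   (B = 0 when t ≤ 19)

1.121

At 4140 K (t = 41.4):
  B = 138.5·ln(41.4 − 10) − 305.0 = 138.5·ln 31.4 − 305.0 = 138.5·3.4468 − 305.0 = 172.383.
At 4651 K (t = 46.51):
  B = 138.5·ln(46.51 − 10) − 305.0 = 138.5·ln 36.51 − 305.0 = 138.5·3.5976 − 305.0 = 193.266.
Gain = 193.266 / 172.383 = 1.1211 → 1.121.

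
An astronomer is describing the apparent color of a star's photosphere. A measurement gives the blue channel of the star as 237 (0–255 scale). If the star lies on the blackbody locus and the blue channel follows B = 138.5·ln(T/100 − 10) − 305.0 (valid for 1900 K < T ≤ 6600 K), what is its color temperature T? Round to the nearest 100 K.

6000 K

ln(t − 10) = (237 + 305.0) / 138.5 = 3.9134.
t − 10 = e^3.9134 = 50.067, so t = 60.067.
T = 100·t = 6007 K → 6000 K to the nearest 100 K.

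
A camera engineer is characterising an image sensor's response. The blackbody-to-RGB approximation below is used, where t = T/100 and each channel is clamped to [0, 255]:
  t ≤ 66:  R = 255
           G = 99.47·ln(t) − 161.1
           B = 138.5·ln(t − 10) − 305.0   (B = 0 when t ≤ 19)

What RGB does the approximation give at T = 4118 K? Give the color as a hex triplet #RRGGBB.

t = 4118/100 = 41.18; the t ≤ 66 branch applies.
R = 255 by definition for t ≤ 66.
G = 99.47·ln 41.18 − 161.1 = 99.47·3.7180 − 161.1 = 208.725.
B = 138.5·ln(41.18 − 10) − 305.0 = 138.5·ln 31.18 − 305.0 = 138.5·3.4398 − 305.0 = 171.409.
Rounded: (255, 209, 171).
In hex: #FFD1AB.

#FFD1AB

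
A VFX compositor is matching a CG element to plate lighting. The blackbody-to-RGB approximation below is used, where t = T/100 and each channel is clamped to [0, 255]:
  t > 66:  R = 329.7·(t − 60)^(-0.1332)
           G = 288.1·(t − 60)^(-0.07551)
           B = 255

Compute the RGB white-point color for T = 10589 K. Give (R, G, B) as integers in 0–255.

(198, 216, 255)

t = 10589/100 = 105.89; the t > 66 branch applies.
R = 329.7·(105.89 − 60)^(-0.1332) = 329.7·45.89^(-0.1332) = 329.7·0.60070 = 198.051.
G = 288.1·(105.89 − 60)^(-0.07551) = 288.1·45.89^(-0.07551) = 288.1·0.74907 = 215.808.
B = 255 by definition for t > 66.
Rounded: (198, 216, 255).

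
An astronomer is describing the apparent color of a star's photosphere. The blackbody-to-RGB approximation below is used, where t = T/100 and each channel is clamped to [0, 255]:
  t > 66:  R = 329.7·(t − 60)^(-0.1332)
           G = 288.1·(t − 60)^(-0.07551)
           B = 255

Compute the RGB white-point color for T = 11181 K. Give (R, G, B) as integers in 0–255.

t = 11181/100 = 111.81; the t > 66 branch applies.
R = 329.7·(111.81 − 60)^(-0.1332) = 329.7·51.81^(-0.1332) = 329.7·0.59107 = 194.876.
G = 288.1·(111.81 − 60)^(-0.07551) = 288.1·51.81^(-0.07551) = 288.1·0.74224 = 213.839.
B = 255 by definition for t > 66.
Rounded: (195, 214, 255).

(195, 214, 255)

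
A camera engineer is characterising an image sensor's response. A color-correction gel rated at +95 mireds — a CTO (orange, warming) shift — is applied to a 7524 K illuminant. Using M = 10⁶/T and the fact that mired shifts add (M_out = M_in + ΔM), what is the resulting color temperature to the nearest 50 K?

4400 K

M_in = 10⁶/7524 = 132.91 mireds.
M_out = 132.91 + (+95) = 227.91 mireds.
T_out = 10⁶/227.91 = 4387.7 K → 4400 K.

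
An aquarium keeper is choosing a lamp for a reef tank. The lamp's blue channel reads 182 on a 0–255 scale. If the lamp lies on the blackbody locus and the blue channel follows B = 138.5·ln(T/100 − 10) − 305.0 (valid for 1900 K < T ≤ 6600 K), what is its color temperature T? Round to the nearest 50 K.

ln(t − 10) = (182 + 305.0) / 138.5 = 3.5162.
t − 10 = e^3.5162 = 33.658, so t = 43.658.
T = 100·t = 4366 K → 4350 K to the nearest 50 K.

4350 K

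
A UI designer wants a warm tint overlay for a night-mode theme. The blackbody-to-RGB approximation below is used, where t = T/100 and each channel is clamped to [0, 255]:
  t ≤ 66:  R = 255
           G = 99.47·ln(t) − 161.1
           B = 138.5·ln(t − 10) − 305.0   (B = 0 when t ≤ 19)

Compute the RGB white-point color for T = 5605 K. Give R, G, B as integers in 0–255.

R=255, G=239, B=225

t = 5605/100 = 56.05; the t ≤ 66 branch applies.
R = 255 by definition for t ≤ 66.
G = 99.47·ln 56.05 − 161.1 = 99.47·4.0262 − 161.1 = 239.391.
B = 138.5·ln(56.05 − 10) − 305.0 = 138.5·ln 46.05 − 305.0 = 138.5·3.8297 − 305.0 = 225.417.
Rounded: (255, 239, 225).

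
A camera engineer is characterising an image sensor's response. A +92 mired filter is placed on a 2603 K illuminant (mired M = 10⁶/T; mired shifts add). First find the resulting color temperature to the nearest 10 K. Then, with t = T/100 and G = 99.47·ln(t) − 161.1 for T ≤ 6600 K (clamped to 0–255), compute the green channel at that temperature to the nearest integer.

142

M_in = 10⁶/2603 = 384.17; M_out = 384.17 + (+92) = 476.17.
T_out = 10⁶/476.17 = 2100.1 K → 2100 K; t = 21.
G = 99.47·ln 21 − 161.1 = 99.47·3.0445 − 161.1 = 141.739.
Rounded: 142.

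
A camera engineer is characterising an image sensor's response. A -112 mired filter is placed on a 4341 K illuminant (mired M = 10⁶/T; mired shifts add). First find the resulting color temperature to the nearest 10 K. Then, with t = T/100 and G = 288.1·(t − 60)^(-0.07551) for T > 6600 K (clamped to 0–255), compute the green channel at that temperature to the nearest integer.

M_in = 10⁶/4341 = 230.36; M_out = 230.36 + (-112) = 118.36.
T_out = 10⁶/118.36 = 8448.7 K → 8450 K; t = 84.5.
G = 288.1·(84.5 − 60)^(-0.07551) = 288.1·24.5^(-0.07551) = 288.1·0.78542 = 226.281.
Rounded: 226.

226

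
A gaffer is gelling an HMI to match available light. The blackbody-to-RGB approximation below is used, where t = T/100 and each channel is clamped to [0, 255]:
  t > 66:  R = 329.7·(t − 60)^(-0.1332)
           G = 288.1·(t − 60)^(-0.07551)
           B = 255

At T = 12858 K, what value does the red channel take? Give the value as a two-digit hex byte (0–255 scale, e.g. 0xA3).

0xBC

t = 12858/100 = 128.58; the t > 66 branch applies.
R = 329.7·(128.58 − 60)^(-0.1332) = 329.7·68.58^(-0.1332) = 329.7·0.56940 = 187.732.
Rounded: 188; in hex, 0xBC.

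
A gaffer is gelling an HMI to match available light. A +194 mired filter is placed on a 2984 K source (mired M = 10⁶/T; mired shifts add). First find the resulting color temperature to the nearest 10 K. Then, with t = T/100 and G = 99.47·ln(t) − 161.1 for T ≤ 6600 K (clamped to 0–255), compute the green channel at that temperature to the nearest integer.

M_in = 10⁶/2984 = 335.12; M_out = 335.12 + (+194) = 529.12.
T_out = 10⁶/529.12 = 1889.9 K → 1890 K; t = 18.9.
G = 99.47·ln 18.9 − 161.1 = 99.47·2.9392 − 161.1 = 131.258.
Rounded: 131.

131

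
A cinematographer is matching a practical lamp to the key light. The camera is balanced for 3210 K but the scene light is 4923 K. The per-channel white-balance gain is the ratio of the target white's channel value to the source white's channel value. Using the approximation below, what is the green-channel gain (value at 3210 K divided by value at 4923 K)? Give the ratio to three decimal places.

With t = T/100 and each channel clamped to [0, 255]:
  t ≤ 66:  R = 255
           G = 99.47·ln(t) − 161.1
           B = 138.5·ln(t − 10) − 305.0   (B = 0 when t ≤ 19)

0.812

At 4923 K (t = 49.23):
  G = 99.47·ln 49.23 − 161.1 = 99.47·3.8965 − 161.1 = 226.485.
At 3210 K (t = 32.1):
  G = 99.47·ln 32.1 − 161.1 = 99.47·3.4689 − 161.1 = 183.947.
Gain = 183.947 / 226.485 = 0.8122 → 0.812.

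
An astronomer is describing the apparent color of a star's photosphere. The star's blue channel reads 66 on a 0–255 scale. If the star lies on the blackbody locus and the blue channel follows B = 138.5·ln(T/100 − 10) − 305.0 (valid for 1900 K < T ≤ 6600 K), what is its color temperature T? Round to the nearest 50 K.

2450 K

ln(t − 10) = (66 + 305.0) / 138.5 = 2.6787.
t − 10 = e^2.6787 = 14.566, so t = 24.566.
T = 100·t = 2457 K → 2450 K to the nearest 50 K.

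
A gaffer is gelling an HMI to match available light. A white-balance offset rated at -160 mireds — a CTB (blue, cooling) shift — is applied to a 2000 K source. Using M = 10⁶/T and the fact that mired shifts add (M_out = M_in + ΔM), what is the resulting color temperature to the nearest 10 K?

M_in = 10⁶/2000 = 500.00 mireds.
M_out = 500.00 + (-160) = 340.00 mireds.
T_out = 10⁶/340.00 = 2941.2 K → 2940 K.

2940 K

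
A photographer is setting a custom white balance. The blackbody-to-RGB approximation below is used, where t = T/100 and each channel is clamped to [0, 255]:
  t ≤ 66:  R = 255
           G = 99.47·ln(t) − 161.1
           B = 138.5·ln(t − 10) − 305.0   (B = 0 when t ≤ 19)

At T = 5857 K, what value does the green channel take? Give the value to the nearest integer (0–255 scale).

244

t = 5857/100 = 58.57; the t ≤ 66 branch applies.
G = 99.47·ln 58.57 − 161.1 = 99.47·4.0702 − 161.1 = 243.765.
Rounded: 244.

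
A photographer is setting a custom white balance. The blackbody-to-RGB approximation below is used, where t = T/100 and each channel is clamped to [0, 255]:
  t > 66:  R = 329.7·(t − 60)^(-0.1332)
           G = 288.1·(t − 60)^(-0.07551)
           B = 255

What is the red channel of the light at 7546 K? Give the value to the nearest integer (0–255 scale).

t = 7546/100 = 75.46; the t > 66 branch applies.
R = 329.7·(75.46 − 60)^(-0.1332) = 329.7·15.46^(-0.1332) = 329.7·0.69438 = 228.937.
Rounded: 229.

229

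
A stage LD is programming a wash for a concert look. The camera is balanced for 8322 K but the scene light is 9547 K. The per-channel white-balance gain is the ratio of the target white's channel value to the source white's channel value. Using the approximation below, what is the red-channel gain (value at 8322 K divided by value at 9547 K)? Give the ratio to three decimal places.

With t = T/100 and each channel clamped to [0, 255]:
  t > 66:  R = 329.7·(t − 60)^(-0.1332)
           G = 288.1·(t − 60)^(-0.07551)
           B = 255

1.058

At 9547 K (t = 95.47):
  R = 329.7·(95.47 − 60)^(-0.1332) = 329.7·35.47^(-0.1332) = 329.7·0.62167 = 204.964.
At 8322 K (t = 83.22):
  R = 329.7·(83.22 − 60)^(-0.1332) = 329.7·23.22^(-0.1332) = 329.7·0.65776 = 216.863.
Gain = 216.863 / 204.964 = 1.0581 → 1.058.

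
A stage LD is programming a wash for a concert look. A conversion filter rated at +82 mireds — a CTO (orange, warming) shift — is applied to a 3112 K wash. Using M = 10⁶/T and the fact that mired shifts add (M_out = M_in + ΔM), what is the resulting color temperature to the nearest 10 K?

M_in = 10⁶/3112 = 321.34 mireds.
M_out = 321.34 + (+82) = 403.34 mireds.
T_out = 10⁶/403.34 = 2479.3 K → 2480 K.

2480 K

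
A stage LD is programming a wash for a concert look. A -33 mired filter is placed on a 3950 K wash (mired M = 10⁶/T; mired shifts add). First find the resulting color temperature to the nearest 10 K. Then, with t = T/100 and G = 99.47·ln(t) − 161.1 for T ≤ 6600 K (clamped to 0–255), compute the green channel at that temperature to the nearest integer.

218

M_in = 10⁶/3950 = 253.16; M_out = 253.16 + (-33) = 220.16.
T_out = 10⁶/220.16 = 4542.1 K → 4540 K; t = 45.4.
G = 99.47·ln 45.4 − 161.1 = 99.47·3.8155 − 161.1 = 218.429.
Rounded: 218.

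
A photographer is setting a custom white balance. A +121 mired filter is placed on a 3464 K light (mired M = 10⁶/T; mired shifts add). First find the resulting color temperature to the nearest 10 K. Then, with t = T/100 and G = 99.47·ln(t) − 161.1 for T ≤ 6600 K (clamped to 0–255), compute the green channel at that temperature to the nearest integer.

M_in = 10⁶/3464 = 288.68; M_out = 288.68 + (+121) = 409.68.
T_out = 10⁶/409.68 = 2440.9 K → 2440 K; t = 24.4.
G = 99.47·ln 24.4 − 161.1 = 99.47·3.1946 − 161.1 = 156.665.
Rounded: 157.

157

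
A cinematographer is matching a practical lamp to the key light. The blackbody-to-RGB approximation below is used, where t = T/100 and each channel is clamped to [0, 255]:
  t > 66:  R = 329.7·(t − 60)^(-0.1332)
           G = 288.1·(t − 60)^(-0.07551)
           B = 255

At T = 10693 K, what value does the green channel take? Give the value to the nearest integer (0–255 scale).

t = 10693/100 = 106.93; the t > 66 branch applies.
G = 288.1·(106.93 − 60)^(-0.07551) = 288.1·46.93^(-0.07551) = 288.1·0.74781 = 215.443.
Rounded: 215.

215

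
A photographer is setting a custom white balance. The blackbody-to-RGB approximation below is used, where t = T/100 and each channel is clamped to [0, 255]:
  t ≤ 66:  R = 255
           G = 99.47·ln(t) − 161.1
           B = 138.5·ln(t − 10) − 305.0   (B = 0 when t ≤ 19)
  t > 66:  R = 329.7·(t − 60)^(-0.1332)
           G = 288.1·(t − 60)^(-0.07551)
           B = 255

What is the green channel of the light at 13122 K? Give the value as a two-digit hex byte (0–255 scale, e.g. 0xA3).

t = 13122/100 = 131.22; the t > 66 branch applies.
G = 288.1·(131.22 − 60)^(-0.07551) = 288.1·71.22^(-0.07551) = 288.1·0.72462 = 208.763.
Rounded: 209; in hex, 0xD1.

0xD1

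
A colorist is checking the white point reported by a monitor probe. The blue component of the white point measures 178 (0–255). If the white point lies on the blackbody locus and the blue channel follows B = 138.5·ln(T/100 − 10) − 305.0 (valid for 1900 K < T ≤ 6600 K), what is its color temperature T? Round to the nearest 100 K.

4300 K

ln(t − 10) = (178 + 305.0) / 138.5 = 3.4874.
t − 10 = e^3.4874 = 32.700, so t = 42.700.
T = 100·t = 4270 K → 4300 K to the nearest 100 K.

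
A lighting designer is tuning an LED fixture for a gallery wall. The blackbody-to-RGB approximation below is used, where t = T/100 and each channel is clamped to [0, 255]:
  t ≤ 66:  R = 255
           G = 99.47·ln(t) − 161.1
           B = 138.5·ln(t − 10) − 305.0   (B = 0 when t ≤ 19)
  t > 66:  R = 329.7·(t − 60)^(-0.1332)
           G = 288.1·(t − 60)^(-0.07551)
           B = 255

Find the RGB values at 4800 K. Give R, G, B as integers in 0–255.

R=255, G=224, B=199

t = 4800/100 = 48; the t ≤ 66 branch applies.
R = 255 by definition for t ≤ 66.
G = 99.47·ln 48 − 161.1 = 99.47·3.8712 − 161.1 = 223.968.
B = 138.5·ln(48 − 10) − 305.0 = 138.5·ln 38 − 305.0 = 138.5·3.6376 − 305.0 = 198.806.
Rounded: (255, 224, 199).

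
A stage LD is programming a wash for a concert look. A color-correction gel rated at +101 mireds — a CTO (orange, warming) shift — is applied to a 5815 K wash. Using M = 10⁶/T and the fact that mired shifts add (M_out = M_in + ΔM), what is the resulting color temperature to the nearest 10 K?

M_in = 10⁶/5815 = 171.97 mireds.
M_out = 171.97 + (+101) = 272.97 mireds.
T_out = 10⁶/272.97 = 3663.4 K → 3660 K.

3660 K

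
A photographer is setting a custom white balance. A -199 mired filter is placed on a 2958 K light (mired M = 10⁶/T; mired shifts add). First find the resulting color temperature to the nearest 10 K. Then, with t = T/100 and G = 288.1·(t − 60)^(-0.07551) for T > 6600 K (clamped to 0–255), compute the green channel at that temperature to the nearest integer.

239

M_in = 10⁶/2958 = 338.07; M_out = 338.07 + (-199) = 139.07.
T_out = 10⁶/139.07 = 7190.8 K → 7190 K; t = 71.9.
G = 288.1·(71.9 − 60)^(-0.07551) = 288.1·11.9^(-0.07551) = 288.1·0.82944 = 238.962.
Rounded: 239.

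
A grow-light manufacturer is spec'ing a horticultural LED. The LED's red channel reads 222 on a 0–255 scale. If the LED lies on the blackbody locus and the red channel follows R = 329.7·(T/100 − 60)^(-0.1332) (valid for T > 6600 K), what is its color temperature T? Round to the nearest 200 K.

(t − 60)^(-0.1332) = 222/329.7 = 0.67334.
t − 60 = 0.67334^(1/-0.1332) = 0.67334^(-7.508) = 19.478, so t = 79.478.
T = 100·t = 7948 K → 8000 K to the nearest 200 K.

8000 K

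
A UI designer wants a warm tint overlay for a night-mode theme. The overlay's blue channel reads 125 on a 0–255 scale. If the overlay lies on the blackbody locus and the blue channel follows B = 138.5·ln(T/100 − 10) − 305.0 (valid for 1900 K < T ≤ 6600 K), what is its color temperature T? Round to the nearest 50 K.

ln(t − 10) = (125 + 305.0) / 138.5 = 3.1047.
t − 10 = e^3.1047 = 22.302, so t = 32.302.
T = 100·t = 3230 K → 3250 K to the nearest 50 K.

3250 K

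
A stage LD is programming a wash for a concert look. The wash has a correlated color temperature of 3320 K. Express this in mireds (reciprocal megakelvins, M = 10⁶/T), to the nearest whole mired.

301 mireds

M = 10⁶ / 3320 = 301.205 → 301 mireds.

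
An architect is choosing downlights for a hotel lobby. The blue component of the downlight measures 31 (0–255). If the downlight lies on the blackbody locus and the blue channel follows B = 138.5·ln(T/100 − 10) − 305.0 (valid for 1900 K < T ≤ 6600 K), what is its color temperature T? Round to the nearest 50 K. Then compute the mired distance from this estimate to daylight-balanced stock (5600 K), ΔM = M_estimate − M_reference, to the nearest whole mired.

+287 mireds

ln(t − 10) = (31 + 305.0) / 138.5 = 2.4260.
t − 10 = e^2.4260 = 11.313, so t = 21.313.
T = 100·t = 2131 K → 2150 K to the nearest 50 K.
M_estimate = 10⁶/2150 = 465.12; M_reference = 10⁶/5600 = 178.57.
ΔM = 465.12 − 178.57 = 286.54 → +287 mireds.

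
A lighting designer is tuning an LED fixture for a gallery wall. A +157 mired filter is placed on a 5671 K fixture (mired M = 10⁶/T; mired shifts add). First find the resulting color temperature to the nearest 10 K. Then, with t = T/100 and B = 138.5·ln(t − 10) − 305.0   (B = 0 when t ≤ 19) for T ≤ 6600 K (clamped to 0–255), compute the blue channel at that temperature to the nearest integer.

110

M_in = 10⁶/5671 = 176.34; M_out = 176.34 + (+157) = 333.34.
T_out = 10⁶/333.34 = 3000.0 K → 3000 K; t = 30.
B = 138.5·ln(30 − 10) − 305.0 = 138.5·ln 20 − 305.0 = 138.5·2.9957 − 305.0 = 109.909.
Rounded: 110.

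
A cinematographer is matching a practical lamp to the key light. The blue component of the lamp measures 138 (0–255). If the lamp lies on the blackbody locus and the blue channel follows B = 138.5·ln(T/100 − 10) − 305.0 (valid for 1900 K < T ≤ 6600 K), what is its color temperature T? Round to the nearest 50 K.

3450 K

ln(t − 10) = (138 + 305.0) / 138.5 = 3.1986.
t − 10 = e^3.1986 = 24.497, so t = 34.497.
T = 100·t = 3450 K → 3450 K to the nearest 50 K.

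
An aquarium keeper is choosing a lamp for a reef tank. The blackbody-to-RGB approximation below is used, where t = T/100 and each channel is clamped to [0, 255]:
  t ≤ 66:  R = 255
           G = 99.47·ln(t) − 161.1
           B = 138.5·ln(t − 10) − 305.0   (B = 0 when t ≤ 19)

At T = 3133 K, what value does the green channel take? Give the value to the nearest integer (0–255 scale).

t = 3133/100 = 31.33; the t ≤ 66 branch applies.
G = 99.47·ln 31.33 − 161.1 = 99.47·3.4446 − 161.1 = 181.532.
Rounded: 182.

182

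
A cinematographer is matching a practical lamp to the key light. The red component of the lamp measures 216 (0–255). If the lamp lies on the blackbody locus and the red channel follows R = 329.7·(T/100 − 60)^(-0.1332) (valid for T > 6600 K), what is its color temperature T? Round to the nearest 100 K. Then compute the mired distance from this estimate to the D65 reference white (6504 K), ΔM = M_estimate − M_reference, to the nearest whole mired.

(t − 60)^(-0.1332) = 216/329.7 = 0.65514.
t − 60 = 0.65514^(1/-0.1332) = 0.65514^(-7.508) = 23.926, so t = 83.926.
T = 100·t = 8393 K → 8400 K to the nearest 100 K.
M_estimate = 10⁶/8400 = 119.05; M_reference = 10⁶/6504 = 153.75.
ΔM = 119.05 − 153.75 = -34.70 → -35 mireds.

-35 mireds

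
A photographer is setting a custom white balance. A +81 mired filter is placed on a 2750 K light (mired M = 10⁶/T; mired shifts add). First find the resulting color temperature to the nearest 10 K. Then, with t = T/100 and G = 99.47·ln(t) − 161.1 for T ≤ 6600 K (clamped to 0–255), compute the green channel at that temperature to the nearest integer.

149

M_in = 10⁶/2750 = 363.64; M_out = 363.64 + (+81) = 444.64.
T_out = 10⁶/444.64 = 2249.0 K → 2250 K; t = 22.5.
G = 99.47·ln 22.5 − 161.1 = 99.47·3.1135 − 161.1 = 148.601.
Rounded: 149.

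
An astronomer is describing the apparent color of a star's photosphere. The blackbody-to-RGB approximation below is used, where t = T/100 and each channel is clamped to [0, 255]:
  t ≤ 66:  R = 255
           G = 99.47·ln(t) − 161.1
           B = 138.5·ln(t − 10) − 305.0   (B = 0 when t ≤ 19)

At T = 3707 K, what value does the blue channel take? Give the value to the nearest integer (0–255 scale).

t = 3707/100 = 37.07; the t ≤ 66 branch applies.
B = 138.5·ln(37.07 − 10) − 305.0 = 138.5·ln 27.07 − 305.0 = 138.5·3.2984 − 305.0 = 151.832.
Rounded: 152.

152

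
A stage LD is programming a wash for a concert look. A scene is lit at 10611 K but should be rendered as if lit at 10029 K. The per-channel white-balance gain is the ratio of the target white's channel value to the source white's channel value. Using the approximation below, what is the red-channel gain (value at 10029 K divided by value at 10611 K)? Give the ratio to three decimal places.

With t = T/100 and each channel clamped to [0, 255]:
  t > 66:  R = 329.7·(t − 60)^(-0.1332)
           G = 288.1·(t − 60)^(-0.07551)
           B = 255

At 10611 K (t = 106.11):
  R = 329.7·(106.11 − 60)^(-0.1332) = 329.7·46.11^(-0.1332) = 329.7·0.60032 = 197.925.
At 10029 K (t = 100.29):
  R = 329.7·(100.29 − 60)^(-0.1332) = 329.7·40.29^(-0.1332) = 329.7·0.61121 = 201.515.
Gain = 201.515 / 197.925 = 1.0181 → 1.018.

1.018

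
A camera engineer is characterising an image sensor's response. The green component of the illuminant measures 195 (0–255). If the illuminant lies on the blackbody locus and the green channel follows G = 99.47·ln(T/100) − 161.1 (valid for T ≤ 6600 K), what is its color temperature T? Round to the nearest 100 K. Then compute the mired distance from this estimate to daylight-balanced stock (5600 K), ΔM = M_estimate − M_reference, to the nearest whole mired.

+99 mireds

ln t = (195 + 161.1) / 99.47 = 3.5800.
t = e^3.5800 = 35.873.
T = 100·t = 3587 K → 3600 K to the nearest 100 K.
M_estimate = 10⁶/3600 = 277.78; M_reference = 10⁶/5600 = 178.57.
ΔM = 277.78 − 178.57 = 99.21 → +99 mireds.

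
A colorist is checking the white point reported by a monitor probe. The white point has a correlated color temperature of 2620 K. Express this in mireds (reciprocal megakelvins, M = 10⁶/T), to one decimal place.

381.7 mireds

M = 10⁶ / 2620 = 381.679 → 381.7 mireds.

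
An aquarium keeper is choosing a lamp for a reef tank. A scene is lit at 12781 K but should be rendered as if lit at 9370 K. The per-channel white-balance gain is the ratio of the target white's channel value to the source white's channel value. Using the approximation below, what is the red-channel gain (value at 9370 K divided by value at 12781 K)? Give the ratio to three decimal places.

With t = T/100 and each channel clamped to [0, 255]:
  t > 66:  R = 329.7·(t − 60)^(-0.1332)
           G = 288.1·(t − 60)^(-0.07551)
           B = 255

At 12781 K (t = 127.81):
  R = 329.7·(127.81 − 60)^(-0.1332) = 329.7·67.81^(-0.1332) = 329.7·0.57026 = 188.014.
At 9370 K (t = 93.7):
  R = 329.7·(93.7 − 60)^(-0.1332) = 329.7·33.7^(-0.1332) = 329.7·0.62592 = 206.366.
Gain = 206.366 / 188.014 = 1.0976 → 1.098.

1.098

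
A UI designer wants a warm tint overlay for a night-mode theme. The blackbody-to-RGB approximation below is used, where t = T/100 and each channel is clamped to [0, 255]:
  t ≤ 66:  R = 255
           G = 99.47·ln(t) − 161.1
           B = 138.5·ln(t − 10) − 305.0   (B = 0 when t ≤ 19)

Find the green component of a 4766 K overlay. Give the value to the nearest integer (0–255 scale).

223

t = 4766/100 = 47.66; the t ≤ 66 branch applies.
G = 99.47·ln 47.66 − 161.1 = 99.47·3.8641 − 161.1 = 223.261.
Rounded: 223.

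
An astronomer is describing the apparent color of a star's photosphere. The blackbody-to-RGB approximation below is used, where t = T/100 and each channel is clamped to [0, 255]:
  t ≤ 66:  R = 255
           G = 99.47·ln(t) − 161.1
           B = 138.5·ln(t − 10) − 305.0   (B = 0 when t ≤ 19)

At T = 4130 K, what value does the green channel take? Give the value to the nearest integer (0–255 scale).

t = 4130/100 = 41.3; the t ≤ 66 branch applies.
G = 99.47·ln 41.3 − 161.1 = 99.47·3.7209 − 161.1 = 209.014.
Rounded: 209.

209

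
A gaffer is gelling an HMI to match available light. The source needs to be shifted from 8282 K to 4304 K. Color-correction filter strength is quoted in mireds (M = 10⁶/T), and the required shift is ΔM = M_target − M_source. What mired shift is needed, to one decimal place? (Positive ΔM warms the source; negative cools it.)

+111.6 mireds

M_source = 10⁶/8282 = 120.744; M_target = 10⁶/4304 = 232.342.
ΔM = 232.342 − 120.744 = 111.598 → +111.6 mireds, a warming shift.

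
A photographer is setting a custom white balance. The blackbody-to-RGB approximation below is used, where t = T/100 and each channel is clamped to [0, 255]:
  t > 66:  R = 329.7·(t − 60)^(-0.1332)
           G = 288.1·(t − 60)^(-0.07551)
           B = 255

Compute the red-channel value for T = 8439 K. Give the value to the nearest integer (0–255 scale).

t = 8439/100 = 84.39; the t > 66 branch applies.
R = 329.7·(84.39 − 60)^(-0.1332) = 329.7·24.39^(-0.1332) = 329.7·0.65347 = 215.448.
Rounded: 215.

215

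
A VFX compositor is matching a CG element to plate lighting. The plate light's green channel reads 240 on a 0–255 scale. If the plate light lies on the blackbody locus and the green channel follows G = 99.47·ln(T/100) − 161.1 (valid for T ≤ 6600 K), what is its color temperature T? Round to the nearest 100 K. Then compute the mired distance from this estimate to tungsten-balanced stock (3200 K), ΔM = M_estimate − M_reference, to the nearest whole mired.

ln t = (240 + 161.1) / 99.47 = 4.0324.
t = e^4.0324 = 56.394.
T = 100·t = 5639 K → 5600 K to the nearest 100 K.
M_estimate = 10⁶/5600 = 178.57; M_reference = 10⁶/3200 = 312.50.
ΔM = 178.57 − 312.50 = -133.93 → -134 mireds.

-134 mireds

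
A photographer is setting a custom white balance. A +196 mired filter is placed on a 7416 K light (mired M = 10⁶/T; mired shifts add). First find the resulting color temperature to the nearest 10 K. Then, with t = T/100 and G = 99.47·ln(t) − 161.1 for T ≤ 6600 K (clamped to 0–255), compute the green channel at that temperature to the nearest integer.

178

M_in = 10⁶/7416 = 134.84; M_out = 134.84 + (+196) = 330.84.
T_out = 10⁶/330.84 = 3022.6 K → 3020 K; t = 30.2.
G = 99.47·ln 30.2 − 161.1 = 99.47·3.4078 − 161.1 = 177.878.
Rounded: 178.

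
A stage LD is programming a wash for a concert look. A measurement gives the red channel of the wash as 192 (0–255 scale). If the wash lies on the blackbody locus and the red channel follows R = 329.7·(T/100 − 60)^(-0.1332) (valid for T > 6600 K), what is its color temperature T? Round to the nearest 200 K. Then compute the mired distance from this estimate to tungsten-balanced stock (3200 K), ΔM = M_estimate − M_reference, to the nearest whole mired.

(t − 60)^(-0.1332) = 192/329.7 = 0.58235.
t − 60 = 0.58235^(1/-0.1332) = 0.58235^(-7.508) = 57.929, so t = 117.929.
T = 100·t = 11793 K → 11800 K to the nearest 200 K.
M_estimate = 10⁶/11800 = 84.75; M_reference = 10⁶/3200 = 312.50.
ΔM = 84.75 − 312.50 = -227.75 → -228 mireds.

-228 mireds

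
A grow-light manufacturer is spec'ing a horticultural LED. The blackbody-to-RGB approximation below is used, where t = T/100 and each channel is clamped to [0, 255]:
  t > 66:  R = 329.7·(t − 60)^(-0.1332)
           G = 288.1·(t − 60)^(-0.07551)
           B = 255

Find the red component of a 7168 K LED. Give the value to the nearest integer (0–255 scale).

t = 7168/100 = 71.68; the t > 66 branch applies.
R = 329.7·(71.68 − 60)^(-0.1332) = 329.7·11.68^(-0.1332) = 329.7·0.72080 = 237.649.
Rounded: 238.

238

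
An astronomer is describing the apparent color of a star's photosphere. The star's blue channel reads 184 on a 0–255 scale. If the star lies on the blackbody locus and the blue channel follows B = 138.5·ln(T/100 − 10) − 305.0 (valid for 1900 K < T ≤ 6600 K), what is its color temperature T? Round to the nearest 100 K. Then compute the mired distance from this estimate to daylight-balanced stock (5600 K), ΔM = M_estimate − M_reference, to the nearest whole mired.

ln(t − 10) = (184 + 305.0) / 138.5 = 3.5307.
t − 10 = e^3.5307 = 34.147, so t = 44.147.
T = 100·t = 4415 K → 4400 K to the nearest 100 K.
M_estimate = 10⁶/4400 = 227.27; M_reference = 10⁶/5600 = 178.57.
ΔM = 227.27 − 178.57 = 48.70 → +49 mireds.

+49 mireds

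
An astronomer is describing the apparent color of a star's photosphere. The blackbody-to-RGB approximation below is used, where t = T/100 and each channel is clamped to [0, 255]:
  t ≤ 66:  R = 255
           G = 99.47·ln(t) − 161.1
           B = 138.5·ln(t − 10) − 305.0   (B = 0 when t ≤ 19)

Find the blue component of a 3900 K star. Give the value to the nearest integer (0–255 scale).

161

t = 3900/100 = 39; the t ≤ 66 branch applies.
B = 138.5·ln(39 − 10) − 305.0 = 138.5·ln 29 − 305.0 = 138.5·3.3673 − 305.0 = 161.370.
Rounded: 161.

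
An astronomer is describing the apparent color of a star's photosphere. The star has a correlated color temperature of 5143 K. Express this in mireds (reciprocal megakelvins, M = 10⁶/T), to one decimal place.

194.4 mireds

M = 10⁶ / 5143 = 194.439 → 194.4 mireds.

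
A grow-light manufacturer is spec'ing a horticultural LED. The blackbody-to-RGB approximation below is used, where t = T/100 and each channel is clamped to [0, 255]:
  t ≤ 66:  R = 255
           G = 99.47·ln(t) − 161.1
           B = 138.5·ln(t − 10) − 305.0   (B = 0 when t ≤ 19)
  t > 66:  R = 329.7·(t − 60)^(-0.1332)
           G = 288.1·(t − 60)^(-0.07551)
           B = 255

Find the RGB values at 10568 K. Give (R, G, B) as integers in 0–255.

t = 10568/100 = 105.68; the t > 66 branch applies.
R = 329.7·(105.68 − 60)^(-0.1332) = 329.7·45.68^(-0.1332) = 329.7·0.60107 = 198.173.
G = 288.1·(105.68 − 60)^(-0.07551) = 288.1·45.68^(-0.07551) = 288.1·0.74933 = 215.882.
B = 255 by definition for t > 66.
Rounded: (198, 216, 255).

(198, 216, 255)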